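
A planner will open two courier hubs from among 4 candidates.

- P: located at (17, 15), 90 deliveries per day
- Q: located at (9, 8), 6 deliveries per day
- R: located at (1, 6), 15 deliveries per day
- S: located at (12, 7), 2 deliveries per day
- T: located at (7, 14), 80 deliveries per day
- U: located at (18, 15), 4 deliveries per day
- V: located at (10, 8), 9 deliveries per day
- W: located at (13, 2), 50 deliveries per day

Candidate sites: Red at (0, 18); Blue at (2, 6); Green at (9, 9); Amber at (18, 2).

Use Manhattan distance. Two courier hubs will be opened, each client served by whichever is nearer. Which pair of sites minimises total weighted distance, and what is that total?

Evaluate every pair (each demand assigned to the nearer of the two):
  {Green, Amber}: total = 2321
  {Blue, Green}: total = 2479
  {Red, Green}: total = 2629
  {Blue, Amber}: total = 2783
  {Red, Amber}: total = 2875
  {Red, Blue}: total = 3695
Best pair: {Green, Amber} with total 2321.

{Green, Amber}, total 2321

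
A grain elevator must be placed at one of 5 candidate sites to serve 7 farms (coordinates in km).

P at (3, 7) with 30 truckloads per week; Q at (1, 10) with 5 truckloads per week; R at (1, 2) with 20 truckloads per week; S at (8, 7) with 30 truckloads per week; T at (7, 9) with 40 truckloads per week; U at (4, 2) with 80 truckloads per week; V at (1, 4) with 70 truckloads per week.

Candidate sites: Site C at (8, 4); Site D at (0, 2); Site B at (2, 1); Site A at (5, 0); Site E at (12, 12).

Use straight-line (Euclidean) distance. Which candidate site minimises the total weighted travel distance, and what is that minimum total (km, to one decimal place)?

Site B, total 1288.2 km

Total weighted distance at each candidate:
  Site C (8, 4): total = 1508.4
  Site D (0, 2): total = 1390.8
  Site B (2, 1): total = 1288.2
  Site A (5, 0): total = 1533.8
  Site E (12, 12): total = 3064.0
Minimum is at Site B with total 1288.2 km.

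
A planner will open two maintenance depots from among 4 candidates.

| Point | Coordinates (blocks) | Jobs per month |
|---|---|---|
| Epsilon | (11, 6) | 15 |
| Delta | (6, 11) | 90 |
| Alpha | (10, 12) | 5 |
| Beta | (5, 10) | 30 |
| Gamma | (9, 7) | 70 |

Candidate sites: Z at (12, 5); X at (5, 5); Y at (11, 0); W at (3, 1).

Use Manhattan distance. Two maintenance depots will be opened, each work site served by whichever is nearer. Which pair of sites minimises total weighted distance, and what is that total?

{Z, X}, total 1205

Evaluate every pair (each demand assigned to the nearer of the two):
  {Z, X}: total = 1205
  {X, Y}: total = 1350
  {X, W}: total = 1365
  {Z, W}: total = 1835
  {Z, Y}: total = 1865
  {Y, W}: total = 2285
Best pair: {Z, X} with total 1205.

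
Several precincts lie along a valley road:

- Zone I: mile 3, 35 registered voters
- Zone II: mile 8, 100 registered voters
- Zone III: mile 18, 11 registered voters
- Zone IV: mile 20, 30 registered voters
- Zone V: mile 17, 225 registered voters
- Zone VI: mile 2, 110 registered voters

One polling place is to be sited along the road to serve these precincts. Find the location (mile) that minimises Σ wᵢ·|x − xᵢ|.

For a sum of weighted absolute distances on a line, the optimum is the weighted median (not the mean). Total weight W = 511; half-weight = 255.5.
Sort by position and accumulate weight:
  mile 2 (Zone VI, w=110) → cum 110
  mile 3 (Zone I, w=35) → cum 145
  mile 8 (Zone II, w=100) → cum 245
  mile 17 (Zone V, w=225) → cum 470  ≥ 255.5 → median here
  mile 18 (Zone III, w=11) → cum 481
  mile 20 (Zone IV, w=30) → cum 511
Optimal location: mile 17.

x = 17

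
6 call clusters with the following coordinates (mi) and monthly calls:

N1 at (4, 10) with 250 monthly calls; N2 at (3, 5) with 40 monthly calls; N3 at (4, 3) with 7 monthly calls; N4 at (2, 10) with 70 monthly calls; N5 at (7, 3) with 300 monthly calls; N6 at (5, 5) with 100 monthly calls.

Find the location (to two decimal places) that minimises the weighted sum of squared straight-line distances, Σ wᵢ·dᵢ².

(5.07, 6.29)

The minimiser of Σwᵢ‖p−pᵢ‖² is the weighted centroid p* = (Σwᵢpᵢ)/(Σwᵢ).
Σwᵢ = 767.
Σwᵢxᵢ = 250·4 + 40·3 + 7·4 + 70·2 + 300·7 + 100·5 = 3888.
Σwᵢyᵢ = 250·10 + 40·5 + 7·3 + 70·10 + 300·3 + 100·5 = 4821.
x* = 3888/767 = 5.07, y* = 4821/767 = 6.29.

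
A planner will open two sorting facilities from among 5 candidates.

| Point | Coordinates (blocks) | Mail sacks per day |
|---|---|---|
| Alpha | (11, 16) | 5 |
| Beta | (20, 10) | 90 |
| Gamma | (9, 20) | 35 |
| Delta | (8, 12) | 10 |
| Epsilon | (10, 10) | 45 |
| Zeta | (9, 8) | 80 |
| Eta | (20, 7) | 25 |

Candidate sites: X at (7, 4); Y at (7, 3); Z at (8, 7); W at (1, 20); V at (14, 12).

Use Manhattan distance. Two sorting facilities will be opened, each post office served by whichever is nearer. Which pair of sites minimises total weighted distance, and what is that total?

{Z, V}, total 1920

Evaluate every pair (each demand assigned to the nearer of the two):
  {Z, V}: total = 1920
  {X, V}: total = 2295
  {W, V}: total = 2360
  {Y, V}: total = 2375
  {Z, W}: total = 2425
  {X, Z}: total = 2635
  {Y, Z}: total = 2635
  {X, W}: total = 3435
  {Y, W}: total = 3685
  {X, Y}: total = 3795
Best pair: {Z, V} with total 1920.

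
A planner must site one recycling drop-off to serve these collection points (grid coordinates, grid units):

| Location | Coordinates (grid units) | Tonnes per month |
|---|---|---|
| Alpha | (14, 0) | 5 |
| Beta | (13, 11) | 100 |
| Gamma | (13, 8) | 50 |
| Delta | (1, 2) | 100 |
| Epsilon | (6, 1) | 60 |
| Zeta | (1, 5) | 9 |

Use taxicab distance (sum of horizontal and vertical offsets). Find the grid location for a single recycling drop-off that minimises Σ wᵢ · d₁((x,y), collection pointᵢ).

Manhattan distance separates: Σwᵢ(|x−xᵢ|+|y−yᵢ|) = Σwᵢ|x−xᵢ| + Σwᵢ|y−yᵢ|, so x and y are optimised independently as 1-D weighted medians.
Total weight W = 324; half = 162.
x-coordinate, sorted with cumulative weight:
  x=1 (Delta, w=100) cum 100
  x=1 (Zeta, w=9) cum 109
  x=6 (Epsilon, w=60) cum 169  ← median
  x=13 (Beta, w=100) cum 269
  x=13 (Gamma, w=50) cum 319
  x=14 (Alpha, w=5) cum 324
⇒ x* = 6
y-coordinate, sorted with cumulative weight:
  y=0 (Alpha, w=5) cum 5
  y=1 (Epsilon, w=60) cum 65
  y=2 (Delta, w=100) cum 165  ← median
  y=5 (Zeta, w=9) cum 174
  y=8 (Gamma, w=50) cum 224
  y=11 (Beta, w=100) cum 324
⇒ y* = 2

(6, 2)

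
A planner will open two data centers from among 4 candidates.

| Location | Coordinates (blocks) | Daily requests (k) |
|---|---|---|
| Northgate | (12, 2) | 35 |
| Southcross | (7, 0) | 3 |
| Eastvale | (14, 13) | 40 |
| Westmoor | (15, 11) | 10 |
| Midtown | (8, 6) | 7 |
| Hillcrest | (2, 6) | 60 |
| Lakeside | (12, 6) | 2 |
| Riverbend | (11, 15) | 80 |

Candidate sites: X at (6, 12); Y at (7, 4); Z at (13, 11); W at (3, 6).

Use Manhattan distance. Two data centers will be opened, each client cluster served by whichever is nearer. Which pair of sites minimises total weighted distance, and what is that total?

Evaluate every pair (each demand assigned to the nearer of the two):
  {Z, W}: total = 1107
  {Y, Z}: total = 1330
  {X, Z}: total = 1677
  {X, W}: total = 1698
  {X, Y}: total = 1812
  {Y, W}: total = 2342
Best pair: {Z, W} with total 1107.

{Z, W}, total 1107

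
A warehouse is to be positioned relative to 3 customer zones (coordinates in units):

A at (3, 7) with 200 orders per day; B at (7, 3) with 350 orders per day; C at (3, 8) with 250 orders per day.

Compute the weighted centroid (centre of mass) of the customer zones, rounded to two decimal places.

(4.75, 5.56)

The minimiser of Σwᵢ‖p−pᵢ‖² is the weighted centroid p* = (Σwᵢpᵢ)/(Σwᵢ).
Σwᵢ = 800.
Σwᵢxᵢ = 200·3 + 350·7 + 250·3 = 3800.
Σwᵢyᵢ = 200·7 + 350·3 + 250·8 = 4450.
x* = 3800/800 = 4.75, y* = 4450/800 = 5.56.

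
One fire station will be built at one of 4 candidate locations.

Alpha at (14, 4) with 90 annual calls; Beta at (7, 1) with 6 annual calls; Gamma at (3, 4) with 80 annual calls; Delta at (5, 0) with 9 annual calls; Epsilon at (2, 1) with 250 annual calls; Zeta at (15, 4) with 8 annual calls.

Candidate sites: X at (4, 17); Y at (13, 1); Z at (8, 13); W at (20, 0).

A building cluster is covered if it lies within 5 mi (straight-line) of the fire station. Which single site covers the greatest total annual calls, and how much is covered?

Coverage radius r = 5 mi; a point is covered iff (Δx)²+(Δy)² ≤ 5² = 25.
  X (4, 17): covers {none} → 0
  Y (13, 1): covers {Alpha, Zeta} → 98
  Z (8, 13): covers {none} → 0
  W (20, 0): covers {none} → 0
Maximum coverage at Y: 98 annual calls.

Y, covering 98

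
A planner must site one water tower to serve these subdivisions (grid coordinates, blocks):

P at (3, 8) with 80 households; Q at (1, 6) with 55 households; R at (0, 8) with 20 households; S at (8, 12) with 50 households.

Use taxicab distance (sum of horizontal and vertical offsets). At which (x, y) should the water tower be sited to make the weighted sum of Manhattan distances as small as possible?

(3, 8)

Manhattan distance separates: Σwᵢ(|x−xᵢ|+|y−yᵢ|) = Σwᵢ|x−xᵢ| + Σwᵢ|y−yᵢ|, so x and y are optimised independently as 1-D weighted medians.
Total weight W = 205; half = 102.5.
x-coordinate, sorted with cumulative weight:
  x=0 (R, w=20) cum 20
  x=1 (Q, w=55) cum 75
  x=3 (P, w=80) cum 155  ← median
  x=8 (S, w=50) cum 205
⇒ x* = 3
y-coordinate, sorted with cumulative weight:
  y=6 (Q, w=55) cum 55
  y=8 (P, w=80) cum 135  ← median
  y=8 (R, w=20) cum 155
  y=12 (S, w=50) cum 205
⇒ y* = 8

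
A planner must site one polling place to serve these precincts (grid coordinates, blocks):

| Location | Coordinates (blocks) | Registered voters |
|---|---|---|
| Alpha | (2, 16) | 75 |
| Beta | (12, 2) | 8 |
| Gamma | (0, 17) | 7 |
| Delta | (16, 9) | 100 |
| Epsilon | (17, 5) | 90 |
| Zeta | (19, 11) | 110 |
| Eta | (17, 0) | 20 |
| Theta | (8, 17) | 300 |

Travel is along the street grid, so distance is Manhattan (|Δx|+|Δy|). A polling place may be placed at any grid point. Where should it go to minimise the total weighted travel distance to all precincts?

Manhattan distance separates: Σwᵢ(|x−xᵢ|+|y−yᵢ|) = Σwᵢ|x−xᵢ| + Σwᵢ|y−yᵢ|, so x and y are optimised independently as 1-D weighted medians.
Total weight W = 710; half = 355.
x-coordinate, sorted with cumulative weight:
  x=0 (Gamma, w=7) cum 7
  x=2 (Alpha, w=75) cum 82
  x=8 (Theta, w=300) cum 382  ← median
  x=12 (Beta, w=8) cum 390
  x=16 (Delta, w=100) cum 490
  x=17 (Epsilon, w=90) cum 580
  x=17 (Eta, w=20) cum 600
  x=19 (Zeta, w=110) cum 710
⇒ x* = 8
y-coordinate, sorted with cumulative weight:
  y=0 (Eta, w=20) cum 20
  y=2 (Beta, w=8) cum 28
  y=5 (Epsilon, w=90) cum 118
  y=9 (Delta, w=100) cum 218
  y=11 (Zeta, w=110) cum 328
  y=16 (Alpha, w=75) cum 403  ← median
  y=17 (Gamma, w=7) cum 410
  y=17 (Theta, w=300) cum 710
⇒ y* = 16

(8, 16)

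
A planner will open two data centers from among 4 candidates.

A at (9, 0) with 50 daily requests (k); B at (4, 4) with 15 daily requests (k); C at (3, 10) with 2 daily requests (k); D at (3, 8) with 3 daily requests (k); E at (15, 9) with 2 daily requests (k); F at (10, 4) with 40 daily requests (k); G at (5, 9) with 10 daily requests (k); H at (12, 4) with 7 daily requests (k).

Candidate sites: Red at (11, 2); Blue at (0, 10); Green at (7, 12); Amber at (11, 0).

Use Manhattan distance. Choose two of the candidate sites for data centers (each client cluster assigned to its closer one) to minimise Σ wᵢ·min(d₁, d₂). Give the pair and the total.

{Red, Blue}, total 579

Evaluate every pair (each demand assigned to the nearer of the two):
  {Red, Blue}: total = 579
  {Red, Green}: total = 584
  {Blue, Amber}: total = 592
  {Red, Amber}: total = 602
  {Green, Amber}: total = 608
  {Blue, Green}: total = 1474
Best pair: {Red, Blue} with total 579.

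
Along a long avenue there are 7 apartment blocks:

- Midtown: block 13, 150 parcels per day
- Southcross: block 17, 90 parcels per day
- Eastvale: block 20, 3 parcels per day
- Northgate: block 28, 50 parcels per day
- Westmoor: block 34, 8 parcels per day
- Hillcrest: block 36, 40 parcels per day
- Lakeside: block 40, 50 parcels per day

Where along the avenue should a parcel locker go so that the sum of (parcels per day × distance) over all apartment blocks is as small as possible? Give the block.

x = 17

For a sum of weighted absolute distances on a line, the optimum is the weighted median (not the mean). Total weight W = 391; half-weight = 195.5.
Sort by position and accumulate weight:
  block 13 (Midtown, w=150) → cum 150
  block 17 (Southcross, w=90) → cum 240  ≥ 195.5 → median here
  block 20 (Eastvale, w=3) → cum 243
  block 28 (Northgate, w=50) → cum 293
  block 34 (Westmoor, w=8) → cum 301
  block 36 (Hillcrest, w=40) → cum 341
  block 40 (Lakeside, w=50) → cum 391
Optimal location: block 17.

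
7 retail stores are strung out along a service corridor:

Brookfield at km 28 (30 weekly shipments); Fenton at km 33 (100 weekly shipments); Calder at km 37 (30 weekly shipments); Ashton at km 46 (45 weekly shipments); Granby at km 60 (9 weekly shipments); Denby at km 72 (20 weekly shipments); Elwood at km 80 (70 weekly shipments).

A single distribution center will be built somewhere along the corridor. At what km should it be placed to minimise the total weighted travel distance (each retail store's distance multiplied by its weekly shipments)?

x = 37

For a sum of weighted absolute distances on a line, the optimum is the weighted median (not the mean). Total weight W = 304; half-weight = 152.
Sort by position and accumulate weight:
  km 28 (Brookfield, w=30) → cum 30
  km 33 (Fenton, w=100) → cum 130
  km 37 (Calder, w=30) → cum 160  ≥ 152 → median here
  km 46 (Ashton, w=45) → cum 205
  km 60 (Granby, w=9) → cum 214
  km 72 (Denby, w=20) → cum 234
  km 80 (Elwood, w=70) → cum 304
Optimal location: km 37.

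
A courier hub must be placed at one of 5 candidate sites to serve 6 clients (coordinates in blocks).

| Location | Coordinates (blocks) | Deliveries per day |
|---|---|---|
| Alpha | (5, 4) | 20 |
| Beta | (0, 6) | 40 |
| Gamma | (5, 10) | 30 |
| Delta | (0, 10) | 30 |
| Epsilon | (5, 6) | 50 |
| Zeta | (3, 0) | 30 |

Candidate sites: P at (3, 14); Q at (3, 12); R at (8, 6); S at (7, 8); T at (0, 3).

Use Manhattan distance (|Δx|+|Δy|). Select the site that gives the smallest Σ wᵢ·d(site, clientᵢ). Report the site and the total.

T, total 1390 blocks

Total weighted distance at each candidate:
  P (3, 14): total = 1990
  Q (3, 12): total = 1590
  R (8, 6): total = 1470
  S (7, 8): total = 1430
  T (0, 3): total = 1390
Minimum is at T with total 1390 blocks.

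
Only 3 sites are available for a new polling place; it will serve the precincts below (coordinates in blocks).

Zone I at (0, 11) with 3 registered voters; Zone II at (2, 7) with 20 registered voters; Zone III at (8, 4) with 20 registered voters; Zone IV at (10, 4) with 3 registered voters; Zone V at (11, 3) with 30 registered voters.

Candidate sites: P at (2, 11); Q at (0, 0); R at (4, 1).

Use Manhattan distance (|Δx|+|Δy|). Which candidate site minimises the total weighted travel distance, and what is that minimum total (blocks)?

Total weighted distance at each candidate:
  P (2, 11): total = 901
  Q (0, 0): total = 915
  R (4, 1): total = 639
Minimum is at R with total 639 blocks.

R, total 639 blocks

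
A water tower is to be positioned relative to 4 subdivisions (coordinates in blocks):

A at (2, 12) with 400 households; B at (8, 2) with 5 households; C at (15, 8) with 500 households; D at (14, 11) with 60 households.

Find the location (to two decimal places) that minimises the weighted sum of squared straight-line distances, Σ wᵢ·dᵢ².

The minimiser of Σwᵢ‖p−pᵢ‖² is the weighted centroid p* = (Σwᵢpᵢ)/(Σwᵢ).
Σwᵢ = 965.
Σwᵢxᵢ = 400·2 + 5·8 + 500·15 + 60·14 = 9180.
Σwᵢyᵢ = 400·12 + 5·2 + 500·8 + 60·11 = 9470.
x* = 9180/965 = 9.51, y* = 9470/965 = 9.81.

(9.51, 9.81)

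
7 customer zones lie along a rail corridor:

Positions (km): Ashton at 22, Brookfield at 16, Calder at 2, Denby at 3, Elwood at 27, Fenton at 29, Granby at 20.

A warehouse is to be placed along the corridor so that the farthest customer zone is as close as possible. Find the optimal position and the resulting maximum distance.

location 15.5, max distance 13.5

The 1-center on a line is the midpoint of the two extreme points: leftmost at 2, rightmost at 29.
Optimal location = (2 + 29)/2 = 15.5; maximum distance = (29 − 2)/2 = 13.5.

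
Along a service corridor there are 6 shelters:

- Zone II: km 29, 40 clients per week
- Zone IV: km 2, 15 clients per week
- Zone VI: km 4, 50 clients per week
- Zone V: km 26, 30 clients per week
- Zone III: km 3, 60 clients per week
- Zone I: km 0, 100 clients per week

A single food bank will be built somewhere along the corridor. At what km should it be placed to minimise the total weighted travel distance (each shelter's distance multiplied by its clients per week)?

For a sum of weighted absolute distances on a line, the optimum is the weighted median (not the mean). Total weight W = 295; half-weight = 147.5.
Sort by position and accumulate weight:
  km 0 (Zone I, w=100) → cum 100
  km 2 (Zone IV, w=15) → cum 115
  km 3 (Zone III, w=60) → cum 175  ≥ 147.5 → median here
  km 4 (Zone VI, w=50) → cum 225
  km 26 (Zone V, w=30) → cum 255
  km 29 (Zone II, w=40) → cum 295
Optimal location: km 3.

x = 3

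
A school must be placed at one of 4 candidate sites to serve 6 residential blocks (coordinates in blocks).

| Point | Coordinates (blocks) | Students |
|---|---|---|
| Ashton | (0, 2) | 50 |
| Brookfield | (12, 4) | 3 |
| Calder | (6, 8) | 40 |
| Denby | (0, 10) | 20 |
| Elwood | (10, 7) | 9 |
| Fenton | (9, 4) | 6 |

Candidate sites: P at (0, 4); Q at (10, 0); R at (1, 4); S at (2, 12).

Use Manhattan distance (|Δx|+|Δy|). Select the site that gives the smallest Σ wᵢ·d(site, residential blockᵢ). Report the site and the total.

P, total 827 blocks

Total weighted distance at each candidate:
  P (0, 4): total = 827
  Q (10, 0): total = 1591
  R (1, 4): total = 839
  S (2, 12): total = 1261
Minimum is at P with total 827 blocks.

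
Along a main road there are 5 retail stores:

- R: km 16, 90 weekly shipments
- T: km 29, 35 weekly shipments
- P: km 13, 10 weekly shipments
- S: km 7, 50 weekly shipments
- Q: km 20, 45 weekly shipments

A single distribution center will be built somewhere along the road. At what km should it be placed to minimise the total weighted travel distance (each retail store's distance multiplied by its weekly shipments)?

For a sum of weighted absolute distances on a line, the optimum is the weighted median (not the mean). Total weight W = 230; half-weight = 115.
Sort by position and accumulate weight:
  km 7 (S, w=50) → cum 50
  km 13 (P, w=10) → cum 60
  km 16 (R, w=90) → cum 150  ≥ 115 → median here
  km 20 (Q, w=45) → cum 195
  km 29 (T, w=35) → cum 230
Optimal location: km 16.

x = 16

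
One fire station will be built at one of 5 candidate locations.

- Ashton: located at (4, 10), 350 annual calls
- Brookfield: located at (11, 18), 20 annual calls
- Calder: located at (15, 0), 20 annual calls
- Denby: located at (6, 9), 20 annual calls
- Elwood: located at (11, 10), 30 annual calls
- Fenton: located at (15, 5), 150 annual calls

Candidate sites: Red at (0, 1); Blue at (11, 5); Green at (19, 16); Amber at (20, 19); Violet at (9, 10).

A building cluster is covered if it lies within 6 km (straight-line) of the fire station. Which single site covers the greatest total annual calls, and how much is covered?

Coverage radius r = 6 km; a point is covered iff (Δx)²+(Δy)² ≤ 6² = 36.
  Red (0, 1): covers {none} → 0
  Blue (11, 5): covers {Elwood, Fenton} → 180
  Green (19, 16): covers {none} → 0
  Amber (20, 19): covers {none} → 0
  Violet (9, 10): covers {Ashton, Denby, Elwood} → 400
Maximum coverage at Violet: 400 annual calls.

Violet, covering 400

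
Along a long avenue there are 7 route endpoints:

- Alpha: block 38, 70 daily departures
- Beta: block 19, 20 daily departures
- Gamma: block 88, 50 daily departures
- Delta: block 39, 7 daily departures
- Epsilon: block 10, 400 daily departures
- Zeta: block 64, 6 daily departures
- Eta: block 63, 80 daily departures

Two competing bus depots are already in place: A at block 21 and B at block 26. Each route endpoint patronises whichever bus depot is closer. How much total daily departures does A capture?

The indifferent point is the midpoint (21+26)/2 = 23.5; route endpoints left of it (closer to A at 21) go to A, those right go to B.
  Epsilon at 10 (w=400) → A
  Beta at 19 (w=20) → A
  Alpha at 38 (w=70) → B
  Delta at 39 (w=7) → B
  Eta at 63 (w=80) → B
  Zeta at 64 (w=6) → B
  Gamma at 88 (w=50) → B
A captures 420; B captures 213.

420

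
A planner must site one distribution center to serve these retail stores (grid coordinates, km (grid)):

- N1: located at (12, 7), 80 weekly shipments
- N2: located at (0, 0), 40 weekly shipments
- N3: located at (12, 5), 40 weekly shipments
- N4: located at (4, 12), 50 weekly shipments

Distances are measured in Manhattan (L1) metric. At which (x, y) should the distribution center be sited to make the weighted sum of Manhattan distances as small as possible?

(12, 7)

Manhattan distance separates: Σwᵢ(|x−xᵢ|+|y−yᵢ|) = Σwᵢ|x−xᵢ| + Σwᵢ|y−yᵢ|, so x and y are optimised independently as 1-D weighted medians.
Total weight W = 210; half = 105.
x-coordinate, sorted with cumulative weight:
  x=0 (N2, w=40) cum 40
  x=4 (N4, w=50) cum 90
  x=12 (N1, w=80) cum 170  ← median
  x=12 (N3, w=40) cum 210
⇒ x* = 12
y-coordinate, sorted with cumulative weight:
  y=0 (N2, w=40) cum 40
  y=5 (N3, w=40) cum 80
  y=7 (N1, w=80) cum 160  ← median
  y=12 (N4, w=50) cum 210
⇒ y* = 7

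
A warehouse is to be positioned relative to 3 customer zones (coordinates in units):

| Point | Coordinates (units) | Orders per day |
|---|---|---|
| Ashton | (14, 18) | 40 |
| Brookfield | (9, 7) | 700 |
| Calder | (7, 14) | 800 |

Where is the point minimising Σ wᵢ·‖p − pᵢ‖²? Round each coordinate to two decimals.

The minimiser of Σwᵢ‖p−pᵢ‖² is the weighted centroid p* = (Σwᵢpᵢ)/(Σwᵢ).
Σwᵢ = 1540.
Σwᵢxᵢ = 40·14 + 700·9 + 800·7 = 12460.
Σwᵢyᵢ = 40·18 + 700·7 + 800·14 = 16820.
x* = 12460/1540 = 8.09, y* = 16820/1540 = 10.92.

(8.09, 10.92)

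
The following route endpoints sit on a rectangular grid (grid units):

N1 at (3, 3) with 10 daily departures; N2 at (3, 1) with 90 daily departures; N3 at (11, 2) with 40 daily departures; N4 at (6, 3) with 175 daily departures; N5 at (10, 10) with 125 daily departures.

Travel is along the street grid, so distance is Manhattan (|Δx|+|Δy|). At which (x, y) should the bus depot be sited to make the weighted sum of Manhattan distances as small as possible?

(6, 3)

Manhattan distance separates: Σwᵢ(|x−xᵢ|+|y−yᵢ|) = Σwᵢ|x−xᵢ| + Σwᵢ|y−yᵢ|, so x and y are optimised independently as 1-D weighted medians.
Total weight W = 440; half = 220.
x-coordinate, sorted with cumulative weight:
  x=3 (N1, w=10) cum 10
  x=3 (N2, w=90) cum 100
  x=6 (N4, w=175) cum 275  ← median
  x=10 (N5, w=125) cum 400
  x=11 (N3, w=40) cum 440
⇒ x* = 6
y-coordinate, sorted with cumulative weight:
  y=1 (N2, w=90) cum 90
  y=2 (N3, w=40) cum 130
  y=3 (N1, w=10) cum 140
  y=3 (N4, w=175) cum 315  ← median
  y=10 (N5, w=125) cum 440
⇒ y* = 3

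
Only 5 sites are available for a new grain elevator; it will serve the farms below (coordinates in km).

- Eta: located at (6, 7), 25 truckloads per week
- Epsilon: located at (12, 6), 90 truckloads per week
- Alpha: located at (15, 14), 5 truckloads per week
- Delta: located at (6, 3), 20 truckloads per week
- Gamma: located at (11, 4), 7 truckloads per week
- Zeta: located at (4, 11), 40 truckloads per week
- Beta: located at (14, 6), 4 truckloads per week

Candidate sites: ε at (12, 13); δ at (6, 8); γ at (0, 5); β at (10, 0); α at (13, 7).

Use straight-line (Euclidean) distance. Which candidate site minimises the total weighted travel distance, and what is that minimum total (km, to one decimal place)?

Total weighted distance at each candidate:
  ε (12, 13): total = 1513.5
  δ (6, 8): total = 970.3
  γ (0, 5): total = 1877.7
  β (10, 0): total = 1504.0
  α (13, 7): total = 924.8
Minimum is at α with total 924.8 km.

α, total 924.8 km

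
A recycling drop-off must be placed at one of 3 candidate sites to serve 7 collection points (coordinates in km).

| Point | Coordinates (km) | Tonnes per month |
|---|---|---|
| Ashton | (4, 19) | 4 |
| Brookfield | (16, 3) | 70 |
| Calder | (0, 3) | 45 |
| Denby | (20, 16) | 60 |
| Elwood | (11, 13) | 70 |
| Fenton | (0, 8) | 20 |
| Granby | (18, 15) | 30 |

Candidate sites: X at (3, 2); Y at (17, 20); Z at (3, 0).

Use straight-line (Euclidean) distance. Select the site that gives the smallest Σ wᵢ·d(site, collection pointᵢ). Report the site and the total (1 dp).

Y, total 3840.6 km

Total weighted distance at each candidate:
  X (3, 2): total = 4126.2
  Y (17, 20): total = 3840.6
  Z (3, 0): total = 4477.4
Minimum is at Y with total 3840.6 km.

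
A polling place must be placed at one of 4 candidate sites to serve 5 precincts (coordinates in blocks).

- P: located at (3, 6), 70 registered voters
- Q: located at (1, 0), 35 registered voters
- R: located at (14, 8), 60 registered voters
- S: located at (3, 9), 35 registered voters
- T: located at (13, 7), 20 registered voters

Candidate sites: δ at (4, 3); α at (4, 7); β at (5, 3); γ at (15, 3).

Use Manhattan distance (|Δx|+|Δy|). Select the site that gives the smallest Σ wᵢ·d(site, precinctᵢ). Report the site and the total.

α, total 1435 blocks

Total weighted distance at each candidate:
  δ (4, 3): total = 1895
  α (4, 7): total = 1435
  β (5, 3): total = 1955
  γ (15, 3): total = 2755
Minimum is at α with total 1435 blocks.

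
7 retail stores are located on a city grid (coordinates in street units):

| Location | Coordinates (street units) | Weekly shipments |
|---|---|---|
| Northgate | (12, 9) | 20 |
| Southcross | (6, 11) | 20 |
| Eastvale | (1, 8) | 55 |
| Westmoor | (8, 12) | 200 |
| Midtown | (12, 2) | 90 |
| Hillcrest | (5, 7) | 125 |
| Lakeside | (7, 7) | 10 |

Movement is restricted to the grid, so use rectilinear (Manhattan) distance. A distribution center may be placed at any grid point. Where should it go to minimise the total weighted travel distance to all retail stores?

(8, 8)

Manhattan distance separates: Σwᵢ(|x−xᵢ|+|y−yᵢ|) = Σwᵢ|x−xᵢ| + Σwᵢ|y−yᵢ|, so x and y are optimised independently as 1-D weighted medians.
Total weight W = 520; half = 260.
x-coordinate, sorted with cumulative weight:
  x=1 (Eastvale, w=55) cum 55
  x=5 (Hillcrest, w=125) cum 180
  x=6 (Southcross, w=20) cum 200
  x=7 (Lakeside, w=10) cum 210
  x=8 (Westmoor, w=200) cum 410  ← median
  x=12 (Northgate, w=20) cum 430
  x=12 (Midtown, w=90) cum 520
⇒ x* = 8
y-coordinate, sorted with cumulative weight:
  y=2 (Midtown, w=90) cum 90
  y=7 (Hillcrest, w=125) cum 215
  y=7 (Lakeside, w=10) cum 225
  y=8 (Eastvale, w=55) cum 280  ← median
  y=9 (Northgate, w=20) cum 300
  y=11 (Southcross, w=20) cum 320
  y=12 (Westmoor, w=200) cum 520
⇒ y* = 8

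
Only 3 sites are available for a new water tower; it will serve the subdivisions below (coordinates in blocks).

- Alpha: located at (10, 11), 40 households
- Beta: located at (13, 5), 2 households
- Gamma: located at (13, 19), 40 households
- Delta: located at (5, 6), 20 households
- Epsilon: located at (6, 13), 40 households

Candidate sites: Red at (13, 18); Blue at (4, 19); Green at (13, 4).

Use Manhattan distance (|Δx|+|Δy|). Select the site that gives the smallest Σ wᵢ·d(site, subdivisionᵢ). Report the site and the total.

Total weighted distance at each candidate:
  Red (13, 18): total = 1346
  Blue (4, 19): total = 1566
  Green (13, 4): total = 1842
Minimum is at Red with total 1346 blocks.

Red, total 1346 blocks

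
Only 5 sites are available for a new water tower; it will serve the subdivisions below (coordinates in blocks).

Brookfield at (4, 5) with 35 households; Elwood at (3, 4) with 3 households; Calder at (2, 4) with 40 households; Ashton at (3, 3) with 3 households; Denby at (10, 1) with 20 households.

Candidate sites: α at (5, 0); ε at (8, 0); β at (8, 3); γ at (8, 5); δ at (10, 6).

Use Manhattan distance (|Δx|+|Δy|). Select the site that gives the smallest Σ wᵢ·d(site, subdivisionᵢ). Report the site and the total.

Total weighted distance at each candidate:
  α (5, 0): total = 643
  ε (8, 0): total = 826
  β (8, 3): total = 603
  γ (8, 5): total = 579
  δ (10, 6): total = 802
Minimum is at γ with total 579 blocks.

γ, total 579 blocks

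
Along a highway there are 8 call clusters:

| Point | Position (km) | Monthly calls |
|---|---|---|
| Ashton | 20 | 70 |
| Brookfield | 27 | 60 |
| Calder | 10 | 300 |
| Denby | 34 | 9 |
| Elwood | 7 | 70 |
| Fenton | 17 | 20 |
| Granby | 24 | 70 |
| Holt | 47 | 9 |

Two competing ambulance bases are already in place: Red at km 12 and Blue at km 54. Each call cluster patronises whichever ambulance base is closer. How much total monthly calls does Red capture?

The indifferent point is the midpoint (12+54)/2 = 33; call clusters left of it (closer to Red at 12) go to Red, those right go to Blue.
  Elwood at 7 (w=70) → Red
  Calder at 10 (w=300) → Red
  Fenton at 17 (w=20) → Red
  Ashton at 20 (w=70) → Red
  Granby at 24 (w=70) → Red
  Brookfield at 27 (w=60) → Red
  Denby at 34 (w=9) → Blue
  Holt at 47 (w=9) → Blue
Red captures 590; Blue captures 18.

590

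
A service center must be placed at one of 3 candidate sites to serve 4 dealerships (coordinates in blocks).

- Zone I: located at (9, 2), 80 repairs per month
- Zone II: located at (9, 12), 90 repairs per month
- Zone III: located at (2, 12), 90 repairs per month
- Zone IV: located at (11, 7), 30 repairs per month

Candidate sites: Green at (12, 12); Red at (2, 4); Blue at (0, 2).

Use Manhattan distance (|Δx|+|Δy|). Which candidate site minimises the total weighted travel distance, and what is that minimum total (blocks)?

Total weighted distance at each candidate:
  Green (12, 12): total = 2390
  Red (2, 4): total = 3150
  Blue (0, 2): total = 3990
Minimum is at Green with total 2390 blocks.

Green, total 2390 blocks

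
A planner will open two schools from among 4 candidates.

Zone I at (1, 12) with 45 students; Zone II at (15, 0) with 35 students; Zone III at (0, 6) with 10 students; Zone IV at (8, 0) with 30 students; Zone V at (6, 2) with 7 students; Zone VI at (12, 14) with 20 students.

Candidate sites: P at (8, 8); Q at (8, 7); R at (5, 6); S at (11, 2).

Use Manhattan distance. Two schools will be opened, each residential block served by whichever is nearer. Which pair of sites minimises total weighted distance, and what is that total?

{R, S}, total 1155

Evaluate every pair (each demand assigned to the nearer of the two):
  {R, S}: total = 1155
  {P, S}: total = 1190
  {Q, S}: total = 1245
  {Q, R}: total = 1455
  {P, R}: total = 1500
  {P, Q}: total = 1534
Best pair: {R, S} with total 1155.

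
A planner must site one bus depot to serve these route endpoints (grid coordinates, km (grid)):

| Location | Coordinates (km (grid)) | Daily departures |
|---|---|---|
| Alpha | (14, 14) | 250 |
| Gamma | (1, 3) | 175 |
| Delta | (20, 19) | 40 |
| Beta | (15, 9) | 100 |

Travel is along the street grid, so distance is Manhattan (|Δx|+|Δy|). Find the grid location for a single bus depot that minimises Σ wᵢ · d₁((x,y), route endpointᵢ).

(14, 14)

Manhattan distance separates: Σwᵢ(|x−xᵢ|+|y−yᵢ|) = Σwᵢ|x−xᵢ| + Σwᵢ|y−yᵢ|, so x and y are optimised independently as 1-D weighted medians.
Total weight W = 565; half = 282.5.
x-coordinate, sorted with cumulative weight:
  x=1 (Gamma, w=175) cum 175
  x=14 (Alpha, w=250) cum 425  ← median
  x=15 (Beta, w=100) cum 525
  x=20 (Delta, w=40) cum 565
⇒ x* = 14
y-coordinate, sorted with cumulative weight:
  y=3 (Gamma, w=175) cum 175
  y=9 (Beta, w=100) cum 275
  y=14 (Alpha, w=250) cum 525  ← median
  y=19 (Delta, w=40) cum 565
⇒ y* = 14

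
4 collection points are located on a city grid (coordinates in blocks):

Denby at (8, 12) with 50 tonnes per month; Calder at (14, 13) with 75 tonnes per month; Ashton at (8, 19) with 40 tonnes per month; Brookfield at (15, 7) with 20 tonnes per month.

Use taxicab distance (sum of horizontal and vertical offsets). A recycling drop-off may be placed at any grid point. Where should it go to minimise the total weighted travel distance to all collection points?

(14, 13)

Manhattan distance separates: Σwᵢ(|x−xᵢ|+|y−yᵢ|) = Σwᵢ|x−xᵢ| + Σwᵢ|y−yᵢ|, so x and y are optimised independently as 1-D weighted medians.
Total weight W = 185; half = 92.5.
x-coordinate, sorted with cumulative weight:
  x=8 (Denby, w=50) cum 50
  x=8 (Ashton, w=40) cum 90
  x=14 (Calder, w=75) cum 165  ← median
  x=15 (Brookfield, w=20) cum 185
⇒ x* = 14
y-coordinate, sorted with cumulative weight:
  y=7 (Brookfield, w=20) cum 20
  y=12 (Denby, w=50) cum 70
  y=13 (Calder, w=75) cum 145  ← median
  y=19 (Ashton, w=40) cum 185
⇒ y* = 13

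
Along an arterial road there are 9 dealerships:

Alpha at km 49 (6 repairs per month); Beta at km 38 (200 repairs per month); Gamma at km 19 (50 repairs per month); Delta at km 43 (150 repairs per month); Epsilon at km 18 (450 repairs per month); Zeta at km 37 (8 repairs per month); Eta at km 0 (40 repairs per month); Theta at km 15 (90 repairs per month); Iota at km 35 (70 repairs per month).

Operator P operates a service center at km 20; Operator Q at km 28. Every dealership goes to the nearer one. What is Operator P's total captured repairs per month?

The indifferent point is the midpoint (20+28)/2 = 24; dealerships left of it (closer to Operator P at 20) go to Operator P, those right go to Operator Q.
  Eta at 0 (w=40) → Operator P
  Theta at 15 (w=90) → Operator P
  Epsilon at 18 (w=450) → Operator P
  Gamma at 19 (w=50) → Operator P
  Iota at 35 (w=70) → Operator Q
  Zeta at 37 (w=8) → Operator Q
  Beta at 38 (w=200) → Operator Q
  Delta at 43 (w=150) → Operator Q
  Alpha at 49 (w=6) → Operator Q
Operator P captures 630; Operator Q captures 434.

630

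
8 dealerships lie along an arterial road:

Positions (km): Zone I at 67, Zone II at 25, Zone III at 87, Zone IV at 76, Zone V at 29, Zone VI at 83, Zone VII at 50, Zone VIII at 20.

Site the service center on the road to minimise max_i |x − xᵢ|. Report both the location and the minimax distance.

The 1-center on a line is the midpoint of the two extreme points: leftmost at 20, rightmost at 87.
Optimal location = (20 + 87)/2 = 53.5; maximum distance = (87 − 20)/2 = 33.5.

location 53.5, max distance 33.5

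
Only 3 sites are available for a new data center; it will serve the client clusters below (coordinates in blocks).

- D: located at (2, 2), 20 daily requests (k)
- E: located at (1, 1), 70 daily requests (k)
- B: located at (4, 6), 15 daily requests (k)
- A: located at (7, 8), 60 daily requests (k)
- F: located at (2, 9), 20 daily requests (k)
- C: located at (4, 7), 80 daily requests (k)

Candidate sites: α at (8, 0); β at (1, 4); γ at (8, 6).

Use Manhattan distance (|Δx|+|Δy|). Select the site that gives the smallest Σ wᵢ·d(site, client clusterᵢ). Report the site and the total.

β, total 1545 blocks

Total weighted distance at each candidate:
  α (8, 0): total = 2590
  β (1, 4): total = 1545
  γ (8, 6): total = 1860
Minimum is at β with total 1545 blocks.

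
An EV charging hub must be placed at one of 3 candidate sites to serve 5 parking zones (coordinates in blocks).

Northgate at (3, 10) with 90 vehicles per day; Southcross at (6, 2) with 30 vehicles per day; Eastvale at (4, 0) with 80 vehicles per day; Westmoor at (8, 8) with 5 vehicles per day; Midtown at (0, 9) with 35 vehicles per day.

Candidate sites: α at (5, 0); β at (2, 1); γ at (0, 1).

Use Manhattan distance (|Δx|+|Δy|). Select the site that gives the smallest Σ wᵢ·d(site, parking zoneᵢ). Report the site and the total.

Total weighted distance at each candidate:
  α (5, 0): total = 1795
  β (2, 1): total = 1705
  γ (0, 1): total = 2045
Minimum is at β with total 1705 blocks.

β, total 1705 blocks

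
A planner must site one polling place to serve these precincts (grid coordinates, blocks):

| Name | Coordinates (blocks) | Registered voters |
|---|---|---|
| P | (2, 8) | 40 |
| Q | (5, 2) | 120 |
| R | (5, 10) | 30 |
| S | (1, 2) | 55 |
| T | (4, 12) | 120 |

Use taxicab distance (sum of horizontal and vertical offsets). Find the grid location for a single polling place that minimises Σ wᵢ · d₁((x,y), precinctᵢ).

Manhattan distance separates: Σwᵢ(|x−xᵢ|+|y−yᵢ|) = Σwᵢ|x−xᵢ| + Σwᵢ|y−yᵢ|, so x and y are optimised independently as 1-D weighted medians.
Total weight W = 365; half = 182.5.
x-coordinate, sorted with cumulative weight:
  x=1 (S, w=55) cum 55
  x=2 (P, w=40) cum 95
  x=4 (T, w=120) cum 215  ← median
  x=5 (Q, w=120) cum 335
  x=5 (R, w=30) cum 365
⇒ x* = 4
y-coordinate, sorted with cumulative weight:
  y=2 (Q, w=120) cum 120
  y=2 (S, w=55) cum 175
  y=8 (P, w=40) cum 215  ← median
  y=10 (R, w=30) cum 245
  y=12 (T, w=120) cum 365
⇒ y* = 8

(4, 8)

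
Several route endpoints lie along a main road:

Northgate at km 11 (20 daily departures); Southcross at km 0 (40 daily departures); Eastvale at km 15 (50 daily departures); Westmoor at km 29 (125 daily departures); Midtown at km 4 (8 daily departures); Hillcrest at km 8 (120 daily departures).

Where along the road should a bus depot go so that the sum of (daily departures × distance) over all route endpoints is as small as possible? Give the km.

x = 11

For a sum of weighted absolute distances on a line, the optimum is the weighted median (not the mean). Total weight W = 363; half-weight = 181.5.
Sort by position and accumulate weight:
  km 0 (Southcross, w=40) → cum 40
  km 4 (Midtown, w=8) → cum 48
  km 8 (Hillcrest, w=120) → cum 168
  km 11 (Northgate, w=20) → cum 188  ≥ 181.5 → median here
  km 15 (Eastvale, w=50) → cum 238
  km 29 (Westmoor, w=125) → cum 363
Optimal location: km 11.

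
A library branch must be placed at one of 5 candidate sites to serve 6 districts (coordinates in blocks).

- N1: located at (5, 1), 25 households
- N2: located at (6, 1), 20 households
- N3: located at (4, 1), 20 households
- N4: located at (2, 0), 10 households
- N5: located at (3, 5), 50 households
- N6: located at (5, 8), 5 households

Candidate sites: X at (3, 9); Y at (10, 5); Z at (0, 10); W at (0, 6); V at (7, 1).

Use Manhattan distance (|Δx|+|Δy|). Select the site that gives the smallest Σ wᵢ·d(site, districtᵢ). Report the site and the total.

V, total 635 blocks

Total weighted distance at each candidate:
  X (3, 9): total = 965
  Y (10, 5): total = 1105
  Z (0, 10): total = 1465
  W (0, 6): total = 965
  V (7, 1): total = 635
Minimum is at V with total 635 blocks.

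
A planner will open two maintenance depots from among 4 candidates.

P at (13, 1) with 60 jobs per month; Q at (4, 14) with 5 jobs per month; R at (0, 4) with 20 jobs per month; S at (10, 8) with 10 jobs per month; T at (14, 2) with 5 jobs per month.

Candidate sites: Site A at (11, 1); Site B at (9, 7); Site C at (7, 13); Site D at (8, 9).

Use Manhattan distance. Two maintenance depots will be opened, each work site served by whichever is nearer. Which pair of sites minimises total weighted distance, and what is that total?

{Site A, Site B}, total 460

Evaluate every pair (each demand assigned to the nearer of the two):
  {Site A, Site B}: total = 460
  {Site A, Site D}: total = 475
  {Site A, Site C}: total = 520
  {Site B, Site C}: total = 930
  {Site B, Site D}: total = 955
  {Site C, Site D}: total = 1155
Best pair: {Site A, Site B} with total 460.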